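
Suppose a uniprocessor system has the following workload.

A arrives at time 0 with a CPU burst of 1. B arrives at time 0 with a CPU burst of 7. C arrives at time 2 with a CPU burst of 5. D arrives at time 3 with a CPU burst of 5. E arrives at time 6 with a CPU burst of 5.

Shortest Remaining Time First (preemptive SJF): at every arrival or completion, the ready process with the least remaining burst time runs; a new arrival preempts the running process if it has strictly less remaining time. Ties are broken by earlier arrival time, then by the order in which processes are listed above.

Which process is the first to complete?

Schedule: | A 0-1 | B 1-2 | C 2-7 | D 7-12 | E 12-17 | B 17-23 |
Completion: A=1  B=23  C=7  D=12  E=17
Finish order: A → C → D → E → B

A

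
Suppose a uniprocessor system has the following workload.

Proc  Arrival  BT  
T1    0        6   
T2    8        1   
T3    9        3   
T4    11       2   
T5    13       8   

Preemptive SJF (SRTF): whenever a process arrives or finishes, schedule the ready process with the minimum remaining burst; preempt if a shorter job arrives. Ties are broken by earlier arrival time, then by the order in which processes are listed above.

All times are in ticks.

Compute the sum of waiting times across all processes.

Gantt: | T1 0-6 | idle 6-8 | T2 8-9 | T3 9-12 | T4 12-14 | T5 14-22 |
Completion: T1=6  T2=9  T3=12  T4=14  T5=22
Turnaround (C−A): T1=6  T2=1  T3=3  T4=3  T5=9
Waiting = turnaround − burst: T1=0, T2=0, T3=0, T4=1, T5=1
Total waiting = 0 + 0 + 0 + 1 + 1 = 2

2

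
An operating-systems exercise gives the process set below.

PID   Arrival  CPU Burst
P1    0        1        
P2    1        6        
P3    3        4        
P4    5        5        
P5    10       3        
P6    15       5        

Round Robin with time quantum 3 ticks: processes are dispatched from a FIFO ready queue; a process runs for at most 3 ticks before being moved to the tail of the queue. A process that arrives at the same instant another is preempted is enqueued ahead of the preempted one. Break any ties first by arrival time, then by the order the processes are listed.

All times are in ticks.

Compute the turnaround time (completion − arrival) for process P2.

Schedule: | P1 0-1 | P2 1-4 | P3 4-7 | P2 7-10 | P4 10-13 | P3 13-14 | P5 14-17 | P4 17-19 | P6 19-24 |
Completion: P1=1  P2=10  P3=14  P4=19  P5=17  P6=24
Turnaround(P2) = completion − arrival = 10 − 1 = 9

9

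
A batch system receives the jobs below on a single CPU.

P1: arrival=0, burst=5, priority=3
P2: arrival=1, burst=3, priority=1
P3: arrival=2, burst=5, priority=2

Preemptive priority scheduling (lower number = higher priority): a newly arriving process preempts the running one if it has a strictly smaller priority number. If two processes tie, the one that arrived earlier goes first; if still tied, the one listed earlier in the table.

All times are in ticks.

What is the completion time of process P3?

Schedule: | P1 0-1 | P2 1-4 | P3 4-9 | P1 9-13 |
Completion: P1=13  P2=4  P3=9
Turnaround (C−A): P1=13  P2=3  P3=7

9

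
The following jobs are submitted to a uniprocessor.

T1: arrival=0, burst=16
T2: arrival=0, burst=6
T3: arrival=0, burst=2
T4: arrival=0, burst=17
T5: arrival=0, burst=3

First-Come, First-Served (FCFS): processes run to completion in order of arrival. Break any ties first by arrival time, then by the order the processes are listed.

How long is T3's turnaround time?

24

Timeline: | T1 0-16 | T2 16-22 | T3 22-24 | T4 24-41 | T5 41-44 |
Completion: T1=16  T2=22  T3=24  T4=41  T5=44
Turnaround (C−A): T1=16  T2=22  T3=24  T4=41  T5=44
Turnaround(T3) = completion − arrival = 24 − 0 = 24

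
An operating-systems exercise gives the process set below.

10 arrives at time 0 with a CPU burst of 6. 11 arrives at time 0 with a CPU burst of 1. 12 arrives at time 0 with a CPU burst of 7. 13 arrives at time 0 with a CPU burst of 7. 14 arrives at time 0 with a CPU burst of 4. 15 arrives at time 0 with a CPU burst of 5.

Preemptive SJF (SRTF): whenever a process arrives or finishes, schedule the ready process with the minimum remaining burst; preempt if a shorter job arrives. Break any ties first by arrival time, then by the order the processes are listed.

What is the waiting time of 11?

Schedule: | 11 0-1 | 14 1-5 | 15 5-10 | 10 10-16 | 12 16-23 | 13 23-30 |
Completion: 10=16  11=1  12=23  13=30  14=5  15=10
Turnaround (C−A): 10=16  11=1  12=23  13=30  14=5  15=10
Waiting(11) = turnaround − burst = 1 − 1 = 0

0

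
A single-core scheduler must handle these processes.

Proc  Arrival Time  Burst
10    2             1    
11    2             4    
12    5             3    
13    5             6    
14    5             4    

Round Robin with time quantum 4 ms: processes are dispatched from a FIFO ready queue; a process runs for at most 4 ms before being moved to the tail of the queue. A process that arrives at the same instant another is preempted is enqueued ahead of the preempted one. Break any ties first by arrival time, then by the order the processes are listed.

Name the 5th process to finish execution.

Timeline: | idle 0-2 | 10 2-3 | 11 3-7 | 12 7-10 | 13 10-14 | 14 14-18 | 13 18-20 |
Completion: 10=3  11=7  12=10  13=20  14=18
Turnaround (C−A): 10=1  11=5  12=5  13=15  14=13
Finish order: 10 → 11 → 12 → 14 → 13

13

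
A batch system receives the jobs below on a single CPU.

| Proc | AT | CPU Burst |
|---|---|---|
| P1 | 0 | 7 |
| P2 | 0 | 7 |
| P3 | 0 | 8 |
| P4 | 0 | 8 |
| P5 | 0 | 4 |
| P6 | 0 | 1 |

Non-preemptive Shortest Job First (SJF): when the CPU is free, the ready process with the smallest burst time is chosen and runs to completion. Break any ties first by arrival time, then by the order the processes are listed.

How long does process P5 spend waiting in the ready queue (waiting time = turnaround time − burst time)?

Timeline: | P6 0-1 | P5 1-5 | P1 5-12 | P2 12-19 | P3 19-27 | P4 27-35 |
Completion: P1=12  P2=19  P3=27  P4=35  P5=5  P6=1
Turnaround (C−A): P1=12  P2=19  P3=27  P4=35  P5=5  P6=1
Waiting(P5) = turnaround − burst = 5 − 4 = 1

1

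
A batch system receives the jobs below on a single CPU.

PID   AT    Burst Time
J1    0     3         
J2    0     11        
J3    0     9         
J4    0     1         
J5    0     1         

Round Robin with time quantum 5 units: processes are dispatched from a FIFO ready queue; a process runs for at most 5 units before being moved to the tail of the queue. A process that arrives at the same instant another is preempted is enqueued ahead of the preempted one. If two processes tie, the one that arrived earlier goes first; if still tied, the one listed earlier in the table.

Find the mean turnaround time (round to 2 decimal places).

16.20

Schedule: | J1 0-3 | J2 3-8 | J3 8-13 | J4 13-14 | J5 14-15 | J2 15-20 | J3 20-24 | J2 24-25 |
Completion: J1=3  J2=25  J3=24  J4=14  J5=15
Turnaround (C−A): J1=3  J2=25  J3=24  J4=14  J5=15
Turnaround times: J1=3, J2=25, J3=24, J4=14, J5=15
Average turnaround = (3+25+24+14+15) / 5 = 81/5 = 16.20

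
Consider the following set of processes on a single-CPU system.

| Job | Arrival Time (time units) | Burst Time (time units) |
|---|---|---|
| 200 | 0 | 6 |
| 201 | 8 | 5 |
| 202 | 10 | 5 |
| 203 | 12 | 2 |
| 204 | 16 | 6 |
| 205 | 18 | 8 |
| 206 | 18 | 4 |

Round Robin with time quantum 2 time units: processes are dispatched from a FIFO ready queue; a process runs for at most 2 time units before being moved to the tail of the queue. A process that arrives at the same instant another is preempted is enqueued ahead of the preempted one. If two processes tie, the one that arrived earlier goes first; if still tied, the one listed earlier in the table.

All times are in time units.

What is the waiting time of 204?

12

Timeline: | 200 0-6 | idle 6-8 | 201 8-10 | 202 10-12 | 201 12-14 | 203 14-16 | 202 16-18 | 201 18-19 | 204 19-21 | 205 21-23 | 206 23-25 | 202 25-26 | 204 26-28 | 205 28-30 | 206 30-32 | 204 32-34 | 205 34-38 |
Completion: 200=6  201=19  202=26  203=16  204=34  205=38  206=32
Waiting(204) = turnaround − burst = 18 − 6 = 12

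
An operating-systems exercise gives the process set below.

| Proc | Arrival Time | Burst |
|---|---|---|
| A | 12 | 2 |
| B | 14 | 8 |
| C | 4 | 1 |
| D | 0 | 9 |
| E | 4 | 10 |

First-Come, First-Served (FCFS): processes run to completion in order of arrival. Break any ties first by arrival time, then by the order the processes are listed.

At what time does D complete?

Schedule: | D 0-9 | C 9-10 | E 10-20 | A 20-22 | B 22-30 |
Completion: A=22  B=30  C=10  D=9  E=20

9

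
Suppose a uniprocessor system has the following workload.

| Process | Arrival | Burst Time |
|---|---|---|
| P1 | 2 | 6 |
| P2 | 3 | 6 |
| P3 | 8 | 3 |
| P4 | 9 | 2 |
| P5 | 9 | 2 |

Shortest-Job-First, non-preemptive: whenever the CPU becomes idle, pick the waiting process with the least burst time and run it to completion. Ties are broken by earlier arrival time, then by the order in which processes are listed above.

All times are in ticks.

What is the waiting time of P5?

Gantt: | idle 0-2 | P1 2-8 | P3 8-11 | P4 11-13 | P5 13-15 | P2 15-21 |
Completion: P1=8  P2=21  P3=11  P4=13  P5=15
Waiting(P5) = turnaround − burst = 6 − 2 = 4

4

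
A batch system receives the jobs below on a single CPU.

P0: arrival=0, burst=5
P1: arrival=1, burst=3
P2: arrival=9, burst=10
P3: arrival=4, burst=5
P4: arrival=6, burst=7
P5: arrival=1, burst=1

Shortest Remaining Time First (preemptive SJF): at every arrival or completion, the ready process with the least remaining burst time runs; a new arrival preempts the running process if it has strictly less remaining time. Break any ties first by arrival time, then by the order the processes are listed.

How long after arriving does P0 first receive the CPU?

Timeline: | P0 0-1 | P5 1-2 | P1 2-5 | P0 5-9 | P3 9-14 | P4 14-21 | P2 21-31 |
Completion: P0=9  P1=5  P2=31  P3=14  P4=21  P5=2
Response(P0) = first start − arrival = 0 − 0 = 0

0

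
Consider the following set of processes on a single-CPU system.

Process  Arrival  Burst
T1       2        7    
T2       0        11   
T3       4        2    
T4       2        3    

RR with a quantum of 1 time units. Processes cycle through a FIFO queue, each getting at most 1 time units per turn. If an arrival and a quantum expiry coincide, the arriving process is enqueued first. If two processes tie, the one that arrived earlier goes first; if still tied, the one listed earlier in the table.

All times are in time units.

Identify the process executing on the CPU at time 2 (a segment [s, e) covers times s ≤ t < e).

T1

Schedule: | T2 0-2 | T1 2-3 | T4 3-4 | T2 4-5 | T1 5-6 | T3 6-7 | T4 7-8 | T2 8-9 | T1 9-10 | T3 10-11 | T4 11-12 | T2 12-13 | T1 13-14 | T2 14-15 | T1 15-16 | T2 16-17 | T1 17-18 | T2 18-19 | T1 19-20 | T2 20-23 |
Completion: T1=20  T2=23  T3=11  T4=12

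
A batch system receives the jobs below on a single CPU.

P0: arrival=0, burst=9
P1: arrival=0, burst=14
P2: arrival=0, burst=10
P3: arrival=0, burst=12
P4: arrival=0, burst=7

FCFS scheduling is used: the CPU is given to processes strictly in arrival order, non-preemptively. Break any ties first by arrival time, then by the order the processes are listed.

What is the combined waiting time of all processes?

Gantt: | P0 0-9 | P1 9-23 | P2 23-33 | P3 33-45 | P4 45-52 |
Completion: P0=9  P1=23  P2=33  P3=45  P4=52
Waiting = turnaround − burst: P0=0, P1=9, P2=23, P3=33, P4=45
Total waiting = 0 + 9 + 23 + 33 + 45 = 110

110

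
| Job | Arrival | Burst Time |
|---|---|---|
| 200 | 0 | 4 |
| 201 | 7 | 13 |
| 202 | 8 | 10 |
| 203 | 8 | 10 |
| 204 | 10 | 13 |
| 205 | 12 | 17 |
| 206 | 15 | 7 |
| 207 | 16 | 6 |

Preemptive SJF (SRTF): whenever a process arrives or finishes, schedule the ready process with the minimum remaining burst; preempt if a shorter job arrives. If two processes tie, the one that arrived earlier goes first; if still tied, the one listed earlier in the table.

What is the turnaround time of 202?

10

Gantt: | 200 0-4 | idle 4-7 | 201 7-8 | 202 8-18 | 207 18-24 | 206 24-31 | 203 31-41 | 201 41-53 | 204 53-66 | 205 66-83 |
Completion: 200=4  201=53  202=18  203=41  204=66  205=83  206=31  207=24
Turnaround(202) = completion − arrival = 18 − 8 = 10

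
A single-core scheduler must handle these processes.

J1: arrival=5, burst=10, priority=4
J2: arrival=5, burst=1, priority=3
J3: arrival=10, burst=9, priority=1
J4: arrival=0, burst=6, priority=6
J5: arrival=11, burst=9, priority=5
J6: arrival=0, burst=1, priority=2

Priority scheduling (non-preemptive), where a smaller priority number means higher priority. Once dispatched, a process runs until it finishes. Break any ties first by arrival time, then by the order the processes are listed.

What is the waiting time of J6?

Schedule: | J6 0-1 | J4 1-7 | J2 7-8 | J1 8-18 | J3 18-27 | J5 27-36 |
Completion: J1=18  J2=8  J3=27  J4=7  J5=36  J6=1
Waiting(J6) = turnaround − burst = 1 − 1 = 0

0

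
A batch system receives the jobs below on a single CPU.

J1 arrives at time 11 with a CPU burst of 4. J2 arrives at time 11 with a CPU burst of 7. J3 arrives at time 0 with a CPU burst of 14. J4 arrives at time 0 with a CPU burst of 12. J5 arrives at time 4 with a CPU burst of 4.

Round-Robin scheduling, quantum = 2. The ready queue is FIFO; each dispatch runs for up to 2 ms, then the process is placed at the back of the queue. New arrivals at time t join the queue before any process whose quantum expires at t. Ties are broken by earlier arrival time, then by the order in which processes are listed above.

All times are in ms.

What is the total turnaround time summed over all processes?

132

Gantt: | J3 0-2 | J4 2-4 | J3 4-6 | J5 6-8 | J4 8-10 | J3 10-12 | J5 12-14 | J4 14-16 | J1 16-18 | J2 18-20 | J3 20-22 | J4 22-24 | J1 24-26 | J2 26-28 | J3 28-30 | J4 30-32 | J2 32-34 | J3 34-36 | J4 36-38 | J2 38-39 | J3 39-41 |
Completion: J1=26  J2=39  J3=41  J4=38  J5=14
Turnaround = completion − arrival: J1=15, J2=28, J3=41, J4=38, J5=10
Total turnaround = 15 + 28 + 41 + 38 + 10 = 132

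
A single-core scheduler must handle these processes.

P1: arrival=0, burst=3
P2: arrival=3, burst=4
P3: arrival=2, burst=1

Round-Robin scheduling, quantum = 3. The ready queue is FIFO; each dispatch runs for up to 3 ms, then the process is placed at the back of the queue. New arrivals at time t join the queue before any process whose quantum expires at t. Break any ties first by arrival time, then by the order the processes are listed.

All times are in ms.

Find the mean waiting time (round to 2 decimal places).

0.67

Schedule: | P1 0-3 | P3 3-4 | P2 4-8 |
Completion: P1=3  P2=8  P3=4
Turnaround (C−A): P1=3  P2=5  P3=2
Waiting times: P1=0, P2=1, P3=1
Average waiting = (0+1+1) / 3 = 2/3 = 0.67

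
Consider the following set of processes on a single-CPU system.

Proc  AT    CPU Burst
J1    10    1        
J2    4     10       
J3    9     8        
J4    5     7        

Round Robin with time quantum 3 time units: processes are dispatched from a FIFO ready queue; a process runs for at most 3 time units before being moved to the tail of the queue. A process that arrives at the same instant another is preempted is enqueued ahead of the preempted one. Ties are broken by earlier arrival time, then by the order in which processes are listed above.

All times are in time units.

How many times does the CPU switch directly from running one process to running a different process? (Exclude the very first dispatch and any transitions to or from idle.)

Gantt: | idle 0-4 | J2 4-7 | J4 7-10 | J2 10-13 | J3 13-16 | J1 16-17 | J4 17-20 | J2 20-23 | J3 23-26 | J4 26-27 | J2 27-28 | J3 28-30 |
Completion: J1=17  J2=28  J3=30  J4=27
Turnaround (C−A): J1=7  J2=24  J3=21  J4=22

10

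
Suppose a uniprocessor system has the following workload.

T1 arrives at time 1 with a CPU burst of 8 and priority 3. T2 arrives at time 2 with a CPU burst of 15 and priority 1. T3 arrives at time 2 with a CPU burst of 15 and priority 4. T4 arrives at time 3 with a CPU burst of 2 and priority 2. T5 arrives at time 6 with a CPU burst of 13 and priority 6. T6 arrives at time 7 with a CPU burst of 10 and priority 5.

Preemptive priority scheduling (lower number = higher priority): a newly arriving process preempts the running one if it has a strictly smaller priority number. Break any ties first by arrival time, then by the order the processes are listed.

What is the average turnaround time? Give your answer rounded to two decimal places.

Schedule: | idle 0-1 | T1 1-2 | T2 2-17 | T4 17-19 | T1 19-26 | T3 26-41 | T6 41-51 | T5 51-64 |
Completion: T1=26  T2=17  T3=41  T4=19  T5=64  T6=51
Turnaround times: T1=25, T2=15, T3=39, T4=16, T5=58, T6=44
Average turnaround = (25+15+39+16+58+44) / 6 = 197/6 = 32.83

32.83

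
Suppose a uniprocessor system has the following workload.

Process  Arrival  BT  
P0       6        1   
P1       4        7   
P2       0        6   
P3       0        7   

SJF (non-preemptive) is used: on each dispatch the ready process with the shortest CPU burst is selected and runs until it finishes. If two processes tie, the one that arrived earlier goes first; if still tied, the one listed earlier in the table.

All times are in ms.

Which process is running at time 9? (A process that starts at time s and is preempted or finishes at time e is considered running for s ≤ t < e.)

P3

Timeline: | P2 0-6 | P0 6-7 | P3 7-14 | P1 14-21 |
Completion: P0=7  P1=21  P2=6  P3=14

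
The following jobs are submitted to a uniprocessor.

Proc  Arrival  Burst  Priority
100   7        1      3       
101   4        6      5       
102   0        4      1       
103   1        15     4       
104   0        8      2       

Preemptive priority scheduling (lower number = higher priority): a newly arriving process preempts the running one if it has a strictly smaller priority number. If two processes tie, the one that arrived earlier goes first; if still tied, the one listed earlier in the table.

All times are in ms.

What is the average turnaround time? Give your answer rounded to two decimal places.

15.80

Schedule: | 102 0-4 | 104 4-12 | 100 12-13 | 103 13-28 | 101 28-34 |
Completion: 100=13  101=34  102=4  103=28  104=12
Turnaround (C−A): 100=6  101=30  102=4  103=27  104=12
Turnaround times: 100=6, 101=30, 102=4, 103=27, 104=12
Average turnaround = (6+30+4+27+12) / 5 = 79/5 = 15.80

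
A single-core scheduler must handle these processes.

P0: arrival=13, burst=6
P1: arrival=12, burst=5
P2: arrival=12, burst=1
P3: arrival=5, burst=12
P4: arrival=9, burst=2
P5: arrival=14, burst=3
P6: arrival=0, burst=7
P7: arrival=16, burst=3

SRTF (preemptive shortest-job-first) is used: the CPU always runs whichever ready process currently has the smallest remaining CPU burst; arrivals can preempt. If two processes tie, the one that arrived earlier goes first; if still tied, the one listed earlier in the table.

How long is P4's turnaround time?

2

Schedule: | P6 0-7 | P3 7-9 | P4 9-11 | P3 11-12 | P2 12-13 | P1 13-14 | P5 14-17 | P7 17-20 | P1 20-24 | P0 24-30 | P3 30-39 |
Completion: P0=30  P1=24  P2=13  P3=39  P4=11  P5=17  P6=7  P7=20
Turnaround (C−A): P0=17  P1=12  P2=1  P3=34  P4=2  P5=3  P6=7  P7=4
Turnaround(P4) = completion − arrival = 11 − 9 = 2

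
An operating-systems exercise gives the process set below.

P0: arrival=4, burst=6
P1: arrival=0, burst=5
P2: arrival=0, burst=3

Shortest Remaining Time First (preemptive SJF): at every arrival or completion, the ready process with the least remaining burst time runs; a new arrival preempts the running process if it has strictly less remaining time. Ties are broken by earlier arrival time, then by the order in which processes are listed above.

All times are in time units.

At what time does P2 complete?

Schedule: | P2 0-3 | P1 3-8 | P0 8-14 |
Completion: P0=14  P1=8  P2=3
Turnaround (C−A): P0=10  P1=8  P2=3

3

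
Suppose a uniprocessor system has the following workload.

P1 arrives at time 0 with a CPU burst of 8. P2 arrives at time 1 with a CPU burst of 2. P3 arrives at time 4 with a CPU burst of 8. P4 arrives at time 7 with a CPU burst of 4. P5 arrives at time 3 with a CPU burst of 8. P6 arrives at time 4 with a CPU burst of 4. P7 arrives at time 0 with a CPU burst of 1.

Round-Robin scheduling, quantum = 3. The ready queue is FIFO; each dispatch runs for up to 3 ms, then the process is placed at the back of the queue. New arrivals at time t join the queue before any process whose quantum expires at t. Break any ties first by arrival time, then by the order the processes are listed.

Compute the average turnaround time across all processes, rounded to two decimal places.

Schedule: | P1 0-3 | P7 3-4 | P2 4-6 | P5 6-9 | P1 9-12 | P3 12-15 | P6 15-18 | P4 18-21 | P5 21-24 | P1 24-26 | P3 26-29 | P6 29-30 | P4 30-31 | P5 31-33 | P3 33-35 |
Completion: P1=26  P2=6  P3=35  P4=31  P5=33  P6=30  P7=4
Turnaround (C−A): P1=26  P2=5  P3=31  P4=24  P5=30  P6=26  P7=4
Turnaround times: P1=26, P2=5, P3=31, P4=24, P5=30, P6=26, P7=4
Average turnaround = (26+5+31+24+30+26+4) / 7 = 146/7 = 20.86

20.86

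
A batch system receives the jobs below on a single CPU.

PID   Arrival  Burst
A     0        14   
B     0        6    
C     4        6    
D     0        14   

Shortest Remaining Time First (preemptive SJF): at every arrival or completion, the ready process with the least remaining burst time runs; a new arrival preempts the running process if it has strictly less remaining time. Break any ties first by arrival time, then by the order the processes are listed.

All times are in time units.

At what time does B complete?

6

Gantt: | B 0-6 | C 6-12 | A 12-26 | D 26-40 |
Completion: A=26  B=6  C=12  D=40
Turnaround (C−A): A=26  B=6  C=8  D=40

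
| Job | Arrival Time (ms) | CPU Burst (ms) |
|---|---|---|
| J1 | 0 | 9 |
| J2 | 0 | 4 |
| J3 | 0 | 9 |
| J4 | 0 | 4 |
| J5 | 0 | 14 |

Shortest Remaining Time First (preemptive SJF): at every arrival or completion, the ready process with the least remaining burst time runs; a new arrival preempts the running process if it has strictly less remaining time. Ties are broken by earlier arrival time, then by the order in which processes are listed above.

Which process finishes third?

J1

Schedule: | J2 0-4 | J4 4-8 | J1 8-17 | J3 17-26 | J5 26-40 |
Completion: J1=17  J2=4  J3=26  J4=8  J5=40
Finish order: J2 → J4 → J1 → J3 → J5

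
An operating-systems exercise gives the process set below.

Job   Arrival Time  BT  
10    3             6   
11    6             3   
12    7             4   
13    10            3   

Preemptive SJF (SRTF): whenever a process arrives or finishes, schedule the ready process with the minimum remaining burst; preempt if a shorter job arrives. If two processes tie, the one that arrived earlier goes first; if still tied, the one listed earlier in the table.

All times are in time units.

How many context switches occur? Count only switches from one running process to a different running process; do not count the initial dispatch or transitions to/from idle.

3

Timeline: | idle 0-3 | 10 3-9 | 11 9-12 | 13 12-15 | 12 15-19 |
Completion: 10=9  11=12  12=19  13=15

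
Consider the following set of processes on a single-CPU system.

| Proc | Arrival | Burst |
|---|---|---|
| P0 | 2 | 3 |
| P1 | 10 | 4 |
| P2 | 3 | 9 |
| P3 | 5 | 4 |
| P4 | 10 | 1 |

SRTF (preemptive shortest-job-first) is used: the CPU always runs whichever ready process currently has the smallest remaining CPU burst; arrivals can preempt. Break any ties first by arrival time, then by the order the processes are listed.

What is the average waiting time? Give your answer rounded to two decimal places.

Timeline: | idle 0-2 | P0 2-5 | P3 5-9 | P2 9-10 | P4 10-11 | P1 11-15 | P2 15-23 |
Completion: P0=5  P1=15  P2=23  P3=9  P4=11
Turnaround (C−A): P0=3  P1=5  P2=20  P3=4  P4=1
Waiting times: P0=0, P1=1, P2=11, P3=0, P4=0
Average waiting = (0+1+11+0+0) / 5 = 12/5 = 2.40

2.40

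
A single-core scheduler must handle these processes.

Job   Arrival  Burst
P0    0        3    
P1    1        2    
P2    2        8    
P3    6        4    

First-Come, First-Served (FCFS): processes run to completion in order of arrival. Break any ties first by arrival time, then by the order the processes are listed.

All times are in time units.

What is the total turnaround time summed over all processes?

Gantt: | P0 0-3 | P1 3-5 | P2 5-13 | P3 13-17 |
Completion: P0=3  P1=5  P2=13  P3=17
Turnaround (C−A): P0=3  P1=4  P2=11  P3=11
Turnaround = completion − arrival: P0=3, P1=4, P2=11, P3=11
Total turnaround = 3 + 4 + 11 + 11 = 29

29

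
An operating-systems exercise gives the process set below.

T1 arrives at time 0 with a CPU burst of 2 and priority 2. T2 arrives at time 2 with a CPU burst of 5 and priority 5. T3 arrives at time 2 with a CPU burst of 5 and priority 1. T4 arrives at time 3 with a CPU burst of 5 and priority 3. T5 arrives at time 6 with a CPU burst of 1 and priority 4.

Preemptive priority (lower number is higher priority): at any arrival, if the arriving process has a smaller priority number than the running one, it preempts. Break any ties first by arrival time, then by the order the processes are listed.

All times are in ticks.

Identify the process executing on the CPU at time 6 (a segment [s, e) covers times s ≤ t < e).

Schedule: | T1 0-2 | T3 2-7 | T4 7-12 | T5 12-13 | T2 13-18 |
Completion: T1=2  T2=18  T3=7  T4=12  T5=13
Turnaround (C−A): T1=2  T2=16  T3=5  T4=9  T5=7

T3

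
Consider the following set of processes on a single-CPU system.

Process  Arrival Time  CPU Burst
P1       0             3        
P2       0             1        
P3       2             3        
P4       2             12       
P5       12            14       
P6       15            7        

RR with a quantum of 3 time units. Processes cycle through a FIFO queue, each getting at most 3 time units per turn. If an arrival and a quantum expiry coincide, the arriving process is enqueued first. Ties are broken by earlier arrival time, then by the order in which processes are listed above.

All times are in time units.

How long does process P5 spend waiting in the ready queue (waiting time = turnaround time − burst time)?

14

Schedule: | P1 0-3 | P2 3-4 | P3 4-7 | P4 7-13 | P5 13-16 | P4 16-19 | P6 19-22 | P5 22-25 | P4 25-28 | P6 28-31 | P5 31-34 | P6 34-35 | P5 35-40 |
Completion: P1=3  P2=4  P3=7  P4=28  P5=40  P6=35
Waiting(P5) = turnaround − burst = 28 − 14 = 14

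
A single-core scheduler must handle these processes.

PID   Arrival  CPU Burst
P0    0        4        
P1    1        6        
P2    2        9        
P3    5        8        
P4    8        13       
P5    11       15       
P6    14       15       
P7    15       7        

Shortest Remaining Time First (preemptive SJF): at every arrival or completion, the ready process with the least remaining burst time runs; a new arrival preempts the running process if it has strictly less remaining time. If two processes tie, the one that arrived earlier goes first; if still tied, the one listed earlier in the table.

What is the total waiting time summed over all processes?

144

Timeline: | P0 0-4 | P1 4-10 | P3 10-18 | P7 18-25 | P2 25-34 | P4 34-47 | P5 47-62 | P6 62-77 |
Completion: P0=4  P1=10  P2=34  P3=18  P4=47  P5=62  P6=77  P7=25
Turnaround (C−A): P0=4  P1=9  P2=32  P3=13  P4=39  P5=51  P6=63  P7=10
Waiting = turnaround − burst: P0=0, P1=3, P2=23, P3=5, P4=26, P5=36, P6=48, P7=3
Total waiting = 0 + 3 + 23 + 5 + 26 + 36 + 48 + 3 = 144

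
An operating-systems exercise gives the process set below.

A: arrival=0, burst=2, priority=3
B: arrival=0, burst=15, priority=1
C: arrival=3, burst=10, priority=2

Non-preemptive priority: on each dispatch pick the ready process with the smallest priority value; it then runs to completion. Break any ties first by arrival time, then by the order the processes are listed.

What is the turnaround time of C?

22

Timeline: | B 0-15 | C 15-25 | A 25-27 |
Completion: A=27  B=15  C=25
Turnaround(C) = completion − arrival = 25 − 3 = 22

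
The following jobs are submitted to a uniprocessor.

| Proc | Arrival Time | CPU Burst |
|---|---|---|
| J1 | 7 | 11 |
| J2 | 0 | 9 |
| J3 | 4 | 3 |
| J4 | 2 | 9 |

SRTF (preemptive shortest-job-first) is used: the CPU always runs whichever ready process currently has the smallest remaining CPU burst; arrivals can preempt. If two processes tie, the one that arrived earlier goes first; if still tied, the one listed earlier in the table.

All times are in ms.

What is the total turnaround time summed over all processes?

Gantt: | J2 0-4 | J3 4-7 | J2 7-12 | J4 12-21 | J1 21-32 |
Completion: J1=32  J2=12  J3=7  J4=21
Turnaround (C−A): J1=25  J2=12  J3=3  J4=19
Turnaround = completion − arrival: J1=25, J2=12, J3=3, J4=19
Total turnaround = 25 + 12 + 3 + 19 = 59

59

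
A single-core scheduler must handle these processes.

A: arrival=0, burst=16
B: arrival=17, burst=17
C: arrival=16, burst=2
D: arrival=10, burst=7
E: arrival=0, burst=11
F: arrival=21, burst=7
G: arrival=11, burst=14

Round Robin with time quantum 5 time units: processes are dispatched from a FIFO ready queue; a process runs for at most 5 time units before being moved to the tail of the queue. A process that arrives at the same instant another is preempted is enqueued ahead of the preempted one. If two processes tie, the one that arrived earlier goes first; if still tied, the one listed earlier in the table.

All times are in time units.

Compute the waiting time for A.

Gantt: | A 0-5 | E 5-10 | A 10-15 | D 15-20 | E 20-25 | G 25-30 | A 30-35 | C 35-37 | B 37-42 | D 42-44 | F 44-49 | E 49-50 | G 50-55 | A 55-56 | B 56-61 | F 61-63 | G 63-67 | B 67-74 |
Completion: A=56  B=74  C=37  D=44  E=50  F=63  G=67
Turnaround (C−A): A=56  B=57  C=21  D=34  E=50  F=42  G=56
Waiting(A) = turnaround − burst = 56 − 16 = 40

40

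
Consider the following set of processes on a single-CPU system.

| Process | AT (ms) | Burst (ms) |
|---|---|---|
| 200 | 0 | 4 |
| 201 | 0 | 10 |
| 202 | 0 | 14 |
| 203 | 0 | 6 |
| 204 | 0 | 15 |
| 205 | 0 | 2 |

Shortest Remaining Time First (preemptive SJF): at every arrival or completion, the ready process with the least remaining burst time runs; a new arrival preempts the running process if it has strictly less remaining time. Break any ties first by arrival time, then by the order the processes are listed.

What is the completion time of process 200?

Schedule: | 205 0-2 | 200 2-6 | 203 6-12 | 201 12-22 | 202 22-36 | 204 36-51 |
Completion: 200=6  201=22  202=36  203=12  204=51  205=2
Turnaround (C−A): 200=6  201=22  202=36  203=12  204=51  205=2

6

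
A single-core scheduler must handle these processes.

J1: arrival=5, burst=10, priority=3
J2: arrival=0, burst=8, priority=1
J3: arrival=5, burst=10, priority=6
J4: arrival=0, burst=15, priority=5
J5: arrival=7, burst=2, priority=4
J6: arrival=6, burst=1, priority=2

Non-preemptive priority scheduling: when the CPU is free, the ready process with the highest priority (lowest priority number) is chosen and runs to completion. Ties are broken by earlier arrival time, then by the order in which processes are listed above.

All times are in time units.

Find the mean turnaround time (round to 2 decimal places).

Gantt: | J2 0-8 | J6 8-9 | J1 9-19 | J5 19-21 | J4 21-36 | J3 36-46 |
Completion: J1=19  J2=8  J3=46  J4=36  J5=21  J6=9
Turnaround (C−A): J1=14  J2=8  J3=41  J4=36  J5=14  J6=3
Turnaround times: J1=14, J2=8, J3=41, J4=36, J5=14, J6=3
Average turnaround = (14+8+41+36+14+3) / 6 = 116/6 = 19.33

19.33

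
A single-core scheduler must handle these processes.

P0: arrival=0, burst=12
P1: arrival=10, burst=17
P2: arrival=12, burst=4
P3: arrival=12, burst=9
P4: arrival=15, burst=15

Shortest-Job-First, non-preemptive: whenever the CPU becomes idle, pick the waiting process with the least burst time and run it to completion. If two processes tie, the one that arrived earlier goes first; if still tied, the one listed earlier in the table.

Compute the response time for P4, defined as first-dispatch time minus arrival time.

Timeline: | P0 0-12 | P2 12-16 | P3 16-25 | P4 25-40 | P1 40-57 |
Completion: P0=12  P1=57  P2=16  P3=25  P4=40
Turnaround (C−A): P0=12  P1=47  P2=4  P3=13  P4=25
Response(P4) = first start − arrival = 25 − 15 = 10

10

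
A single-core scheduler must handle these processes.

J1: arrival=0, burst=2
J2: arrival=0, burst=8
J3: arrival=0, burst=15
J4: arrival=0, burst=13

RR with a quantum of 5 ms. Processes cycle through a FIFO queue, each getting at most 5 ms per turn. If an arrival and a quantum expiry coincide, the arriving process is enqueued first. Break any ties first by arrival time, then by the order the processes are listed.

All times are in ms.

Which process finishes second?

J2

Schedule: | J1 0-2 | J2 2-7 | J3 7-12 | J4 12-17 | J2 17-20 | J3 20-25 | J4 25-30 | J3 30-35 | J4 35-38 |
Completion: J1=2  J2=20  J3=35  J4=38
Turnaround (C−A): J1=2  J2=20  J3=35  J4=38
Finish order: J1 → J2 → J3 → J4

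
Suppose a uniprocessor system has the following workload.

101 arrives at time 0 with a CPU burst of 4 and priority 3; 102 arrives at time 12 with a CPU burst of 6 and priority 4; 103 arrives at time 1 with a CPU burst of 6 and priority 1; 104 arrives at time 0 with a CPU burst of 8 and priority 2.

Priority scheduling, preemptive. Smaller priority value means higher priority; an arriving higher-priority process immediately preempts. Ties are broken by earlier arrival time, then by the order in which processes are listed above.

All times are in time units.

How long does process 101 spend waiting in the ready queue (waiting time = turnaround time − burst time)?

Schedule: | 104 0-1 | 103 1-7 | 104 7-14 | 101 14-18 | 102 18-24 |
Completion: 101=18  102=24  103=7  104=14
Waiting(101) = turnaround − burst = 18 − 4 = 14

14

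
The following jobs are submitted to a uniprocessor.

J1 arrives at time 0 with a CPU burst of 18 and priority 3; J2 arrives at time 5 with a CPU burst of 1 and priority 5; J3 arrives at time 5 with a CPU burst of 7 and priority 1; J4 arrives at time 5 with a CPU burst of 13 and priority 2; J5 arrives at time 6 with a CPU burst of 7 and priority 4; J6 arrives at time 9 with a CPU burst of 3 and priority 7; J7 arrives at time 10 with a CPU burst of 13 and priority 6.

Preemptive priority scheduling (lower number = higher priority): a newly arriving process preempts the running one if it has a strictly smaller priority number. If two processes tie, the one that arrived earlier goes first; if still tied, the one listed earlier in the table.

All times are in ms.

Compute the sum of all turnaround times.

247

Gantt: | J1 0-5 | J3 5-12 | J4 12-25 | J1 25-38 | J5 38-45 | J2 45-46 | J7 46-59 | J6 59-62 |
Completion: J1=38  J2=46  J3=12  J4=25  J5=45  J6=62  J7=59
Turnaround (C−A): J1=38  J2=41  J3=7  J4=20  J5=39  J6=53  J7=49
Turnaround = completion − arrival: J1=38, J2=41, J3=7, J4=20, J5=39, J6=53, J7=49
Total turnaround = 38 + 41 + 7 + 20 + 39 + 53 + 49 = 247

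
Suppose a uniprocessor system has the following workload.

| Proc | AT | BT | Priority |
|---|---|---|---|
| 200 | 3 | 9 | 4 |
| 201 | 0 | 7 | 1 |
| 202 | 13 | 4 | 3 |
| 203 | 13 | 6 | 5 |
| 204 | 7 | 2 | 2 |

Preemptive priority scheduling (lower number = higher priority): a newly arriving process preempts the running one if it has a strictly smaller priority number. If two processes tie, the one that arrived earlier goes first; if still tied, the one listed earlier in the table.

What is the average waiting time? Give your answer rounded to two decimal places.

Gantt: | 201 0-7 | 204 7-9 | 200 9-13 | 202 13-17 | 200 17-22 | 203 22-28 |
Completion: 200=22  201=7  202=17  203=28  204=9
Waiting times: 200=10, 201=0, 202=0, 203=9, 204=0
Average waiting = (10+0+0+9+0) / 5 = 19/5 = 3.80

3.80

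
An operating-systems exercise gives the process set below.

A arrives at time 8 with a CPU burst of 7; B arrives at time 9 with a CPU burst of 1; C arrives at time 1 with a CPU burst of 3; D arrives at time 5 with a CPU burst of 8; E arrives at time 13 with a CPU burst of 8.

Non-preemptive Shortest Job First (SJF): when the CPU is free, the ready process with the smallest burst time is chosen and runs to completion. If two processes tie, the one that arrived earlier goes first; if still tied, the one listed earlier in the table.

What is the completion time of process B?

14

Timeline: | idle 0-1 | C 1-4 | idle 4-5 | D 5-13 | B 13-14 | A 14-21 | E 21-29 |
Completion: A=21  B=14  C=4  D=13  E=29
Turnaround (C−A): A=13  B=5  C=3  D=8  E=16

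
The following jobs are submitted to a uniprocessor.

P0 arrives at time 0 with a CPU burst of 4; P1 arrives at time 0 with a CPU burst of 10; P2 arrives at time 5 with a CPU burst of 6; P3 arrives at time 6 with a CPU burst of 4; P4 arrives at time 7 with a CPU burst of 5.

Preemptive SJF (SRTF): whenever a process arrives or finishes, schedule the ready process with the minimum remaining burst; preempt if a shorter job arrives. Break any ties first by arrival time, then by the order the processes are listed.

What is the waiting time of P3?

0

Timeline: | P0 0-4 | P1 4-5 | P2 5-6 | P3 6-10 | P2 10-15 | P4 15-20 | P1 20-29 |
Completion: P0=4  P1=29  P2=15  P3=10  P4=20
Waiting(P3) = turnaround − burst = 4 − 4 = 0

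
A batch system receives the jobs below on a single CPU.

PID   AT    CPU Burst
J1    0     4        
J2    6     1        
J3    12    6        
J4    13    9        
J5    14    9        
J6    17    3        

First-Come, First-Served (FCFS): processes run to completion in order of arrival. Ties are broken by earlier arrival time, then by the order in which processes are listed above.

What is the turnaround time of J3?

Timeline: | J1 0-4 | idle 4-6 | J2 6-7 | idle 7-12 | J3 12-18 | J4 18-27 | J5 27-36 | J6 36-39 |
Completion: J1=4  J2=7  J3=18  J4=27  J5=36  J6=39
Turnaround(J3) = completion − arrival = 18 − 12 = 6

6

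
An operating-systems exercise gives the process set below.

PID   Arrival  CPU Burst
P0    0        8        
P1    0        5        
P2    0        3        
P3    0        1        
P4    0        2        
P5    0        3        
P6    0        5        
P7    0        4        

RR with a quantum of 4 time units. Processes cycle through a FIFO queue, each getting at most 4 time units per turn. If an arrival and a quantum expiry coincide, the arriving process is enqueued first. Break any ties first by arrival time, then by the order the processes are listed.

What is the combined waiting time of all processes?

Schedule: | P0 0-4 | P1 4-8 | P2 8-11 | P3 11-12 | P4 12-14 | P5 14-17 | P6 17-21 | P7 21-25 | P0 25-29 | P1 29-30 | P6 30-31 |
Completion: P0=29  P1=30  P2=11  P3=12  P4=14  P5=17  P6=31  P7=25
Turnaround (C−A): P0=29  P1=30  P2=11  P3=12  P4=14  P5=17  P6=31  P7=25
Waiting = turnaround − burst: P0=21, P1=25, P2=8, P3=11, P4=12, P5=14, P6=26, P7=21
Total waiting = 21 + 25 + 8 + 11 + 12 + 14 + 26 + 21 = 138

138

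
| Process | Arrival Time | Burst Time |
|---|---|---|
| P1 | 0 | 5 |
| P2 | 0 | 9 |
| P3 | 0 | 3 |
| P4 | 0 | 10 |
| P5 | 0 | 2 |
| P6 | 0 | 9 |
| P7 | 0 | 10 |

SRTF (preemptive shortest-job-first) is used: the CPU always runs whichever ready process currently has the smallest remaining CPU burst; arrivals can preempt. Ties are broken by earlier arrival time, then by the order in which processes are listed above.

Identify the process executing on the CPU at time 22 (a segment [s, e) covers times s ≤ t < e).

P6

Gantt: | P5 0-2 | P3 2-5 | P1 5-10 | P2 10-19 | P6 19-28 | P4 28-38 | P7 38-48 |
Completion: P1=10  P2=19  P3=5  P4=38  P5=2  P6=28  P7=48
Turnaround (C−A): P1=10  P2=19  P3=5  P4=38  P5=2  P6=28  P7=48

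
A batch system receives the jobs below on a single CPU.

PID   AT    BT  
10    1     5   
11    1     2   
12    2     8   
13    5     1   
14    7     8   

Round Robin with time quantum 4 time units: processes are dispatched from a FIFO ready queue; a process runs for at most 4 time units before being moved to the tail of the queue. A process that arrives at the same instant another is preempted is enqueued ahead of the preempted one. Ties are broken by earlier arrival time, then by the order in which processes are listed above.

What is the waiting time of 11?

4

Gantt: | idle 0-1 | 10 1-5 | 11 5-7 | 12 7-11 | 13 11-12 | 10 12-13 | 14 13-17 | 12 17-21 | 14 21-25 |
Completion: 10=13  11=7  12=21  13=12  14=25
Waiting(11) = turnaround − burst = 6 − 2 = 4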